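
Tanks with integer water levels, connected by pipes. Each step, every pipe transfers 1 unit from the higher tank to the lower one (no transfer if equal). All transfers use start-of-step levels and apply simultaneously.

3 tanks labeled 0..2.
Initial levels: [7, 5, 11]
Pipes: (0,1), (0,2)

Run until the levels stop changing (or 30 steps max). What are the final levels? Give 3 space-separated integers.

Answer: 7 8 8

Derivation:
Step 1: flows [0->1,2->0] -> levels [7 6 10]
Step 2: flows [0->1,2->0] -> levels [7 7 9]
Step 3: flows [0=1,2->0] -> levels [8 7 8]
Step 4: flows [0->1,0=2] -> levels [7 8 8]
Step 5: flows [1->0,2->0] -> levels [9 7 7]
Step 6: flows [0->1,0->2] -> levels [7 8 8]
  -> period-2 cycle: step 6 state = step 4 state; never stabilizes
  -> state at step 30: (30-4) mod 2 = 0, same as step 4 -> [7 8 8]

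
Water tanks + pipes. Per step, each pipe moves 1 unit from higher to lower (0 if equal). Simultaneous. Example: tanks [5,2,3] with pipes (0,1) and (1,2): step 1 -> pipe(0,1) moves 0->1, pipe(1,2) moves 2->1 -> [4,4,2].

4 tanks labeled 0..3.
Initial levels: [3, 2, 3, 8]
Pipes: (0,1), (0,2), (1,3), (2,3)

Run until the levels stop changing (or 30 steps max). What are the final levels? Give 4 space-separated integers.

Answer: 4 4 4 4

Derivation:
Step 1: flows [0->1,0=2,3->1,3->2] -> levels [2 4 4 6]
Step 2: flows [1->0,2->0,3->1,3->2] -> levels [4 4 4 4]
Step 3: flows [0=1,0=2,1=3,2=3] -> levels [4 4 4 4]
  -> stable (no change)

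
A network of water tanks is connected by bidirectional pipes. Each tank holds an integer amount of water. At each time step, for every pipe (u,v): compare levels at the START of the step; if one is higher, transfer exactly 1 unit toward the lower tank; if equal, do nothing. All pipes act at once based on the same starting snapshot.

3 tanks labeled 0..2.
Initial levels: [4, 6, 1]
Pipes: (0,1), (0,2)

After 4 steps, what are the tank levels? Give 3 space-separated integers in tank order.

Answer: 5 3 3

Derivation:
Step 1: flows [1->0,0->2] -> levels [4 5 2]
Step 2: flows [1->0,0->2] -> levels [4 4 3]
Step 3: flows [0=1,0->2] -> levels [3 4 4]
Step 4: flows [1->0,2->0] -> levels [5 3 3]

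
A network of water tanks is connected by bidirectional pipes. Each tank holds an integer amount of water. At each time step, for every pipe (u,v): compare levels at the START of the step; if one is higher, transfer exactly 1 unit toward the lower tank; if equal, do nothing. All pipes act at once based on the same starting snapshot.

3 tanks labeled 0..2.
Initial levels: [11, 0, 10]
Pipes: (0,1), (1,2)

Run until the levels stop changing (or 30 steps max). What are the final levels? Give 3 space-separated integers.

Step 1: flows [0->1,2->1] -> levels [10 2 9]
Step 2: flows [0->1,2->1] -> levels [9 4 8]
Step 3: flows [0->1,2->1] -> levels [8 6 7]
Step 4: flows [0->1,2->1] -> levels [7 8 6]
Step 5: flows [1->0,1->2] -> levels [8 6 7]
  -> period-2 cycle: step 5 state = step 3 state; never stabilizes
  -> state at step 30: (30-3) mod 2 = 1, same as step 4 -> [7 8 6]

Answer: 7 8 6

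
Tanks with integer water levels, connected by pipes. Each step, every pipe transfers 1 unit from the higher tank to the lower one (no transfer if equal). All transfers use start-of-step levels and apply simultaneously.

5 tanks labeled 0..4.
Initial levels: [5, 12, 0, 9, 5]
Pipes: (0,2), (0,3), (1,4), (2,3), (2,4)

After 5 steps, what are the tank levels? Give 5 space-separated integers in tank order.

Answer: 6 7 5 6 7

Derivation:
Step 1: flows [0->2,3->0,1->4,3->2,4->2] -> levels [5 11 3 7 5]
Step 2: flows [0->2,3->0,1->4,3->2,4->2] -> levels [5 10 6 5 5]
Step 3: flows [2->0,0=3,1->4,2->3,2->4] -> levels [6 9 3 6 7]
Step 4: flows [0->2,0=3,1->4,3->2,4->2] -> levels [5 8 6 5 7]
Step 5: flows [2->0,0=3,1->4,2->3,4->2] -> levels [6 7 5 6 7]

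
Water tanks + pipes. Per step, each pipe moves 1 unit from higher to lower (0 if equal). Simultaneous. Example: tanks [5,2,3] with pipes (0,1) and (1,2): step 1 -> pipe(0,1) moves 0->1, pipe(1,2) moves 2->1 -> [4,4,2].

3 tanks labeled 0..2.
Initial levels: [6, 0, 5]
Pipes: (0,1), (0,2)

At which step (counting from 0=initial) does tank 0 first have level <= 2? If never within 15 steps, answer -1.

Step 1: flows [0->1,0->2] -> levels [4 1 6]
Step 2: flows [0->1,2->0] -> levels [4 2 5]
Step 3: flows [0->1,2->0] -> levels [4 3 4]
Step 4: flows [0->1,0=2] -> levels [3 4 4]
Step 5: flows [1->0,2->0] -> levels [5 3 3]
Step 6: flows [0->1,0->2] -> levels [3 4 4]
  -> period-2 cycle (repeats step 4); tank 0 never drops to <=2
Tank 0 never reaches <=2 within 15 steps

Answer: -1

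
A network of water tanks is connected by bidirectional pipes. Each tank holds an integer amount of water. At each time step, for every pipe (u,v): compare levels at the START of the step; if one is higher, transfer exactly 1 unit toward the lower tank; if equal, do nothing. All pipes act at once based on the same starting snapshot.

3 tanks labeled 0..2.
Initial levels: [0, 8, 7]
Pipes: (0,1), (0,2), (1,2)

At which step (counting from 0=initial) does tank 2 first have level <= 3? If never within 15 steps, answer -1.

Answer: -1

Derivation:
Step 1: flows [1->0,2->0,1->2] -> levels [2 6 7]
Step 2: flows [1->0,2->0,2->1] -> levels [4 6 5]
Step 3: flows [1->0,2->0,1->2] -> levels [6 4 5]
Step 4: flows [0->1,0->2,2->1] -> levels [4 6 5]
  -> period-2 cycle (repeats step 2); tank 2 never drops to <=3
Tank 2 never reaches <=3 within 15 steps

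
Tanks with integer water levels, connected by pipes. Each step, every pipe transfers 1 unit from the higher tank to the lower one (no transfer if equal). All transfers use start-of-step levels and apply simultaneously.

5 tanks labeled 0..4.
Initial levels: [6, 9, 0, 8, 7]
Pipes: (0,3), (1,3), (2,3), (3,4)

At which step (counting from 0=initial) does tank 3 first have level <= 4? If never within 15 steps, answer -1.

Step 1: flows [3->0,1->3,3->2,3->4] -> levels [7 8 1 6 8]
Step 2: flows [0->3,1->3,3->2,4->3] -> levels [6 7 2 8 7]
Step 3: flows [3->0,3->1,3->2,3->4] -> levels [7 8 3 4 8]
Tank 3 first reaches <=4 at step 3

Answer: 3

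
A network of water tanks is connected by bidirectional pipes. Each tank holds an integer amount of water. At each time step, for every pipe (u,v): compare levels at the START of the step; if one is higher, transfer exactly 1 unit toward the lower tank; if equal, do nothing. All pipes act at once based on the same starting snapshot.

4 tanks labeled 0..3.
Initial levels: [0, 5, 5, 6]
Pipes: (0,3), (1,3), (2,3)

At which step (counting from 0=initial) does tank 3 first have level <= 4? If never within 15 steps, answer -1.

Answer: 1

Derivation:
Step 1: flows [3->0,3->1,3->2] -> levels [1 6 6 3]
Tank 3 first reaches <=4 at step 1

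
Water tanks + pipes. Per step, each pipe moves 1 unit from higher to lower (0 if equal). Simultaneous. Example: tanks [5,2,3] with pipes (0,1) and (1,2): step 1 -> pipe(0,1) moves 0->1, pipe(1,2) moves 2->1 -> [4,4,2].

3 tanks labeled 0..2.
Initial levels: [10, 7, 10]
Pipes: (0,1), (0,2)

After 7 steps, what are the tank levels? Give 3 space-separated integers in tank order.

Answer: 9 9 9

Derivation:
Step 1: flows [0->1,0=2] -> levels [9 8 10]
Step 2: flows [0->1,2->0] -> levels [9 9 9]
Step 3: flows [0=1,0=2] -> levels [9 9 9]
  -> stable; steps 4..7 unchanged -> [9 9 9]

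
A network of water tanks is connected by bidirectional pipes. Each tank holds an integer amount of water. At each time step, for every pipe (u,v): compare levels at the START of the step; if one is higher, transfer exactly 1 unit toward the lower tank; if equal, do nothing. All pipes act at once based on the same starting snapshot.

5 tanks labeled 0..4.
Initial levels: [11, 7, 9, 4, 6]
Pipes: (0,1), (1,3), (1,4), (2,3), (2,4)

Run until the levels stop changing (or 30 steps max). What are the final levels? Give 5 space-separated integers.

Answer: 7 10 8 6 6

Derivation:
Step 1: flows [0->1,1->3,1->4,2->3,2->4] -> levels [10 6 7 6 8]
Step 2: flows [0->1,1=3,4->1,2->3,4->2] -> levels [9 8 7 7 6]
Step 3: flows [0->1,1->3,1->4,2=3,2->4] -> levels [8 7 6 8 8]
Step 4: flows [0->1,3->1,4->1,3->2,4->2] -> levels [7 10 8 6 6]
Step 5: flows [1->0,1->3,1->4,2->3,2->4] -> levels [8 7 6 8 8]
  -> period-2 cycle: step 5 state = step 3 state; never stabilizes
  -> state at step 30: (30-3) mod 2 = 1, same as step 4 -> [7 10 8 6 6]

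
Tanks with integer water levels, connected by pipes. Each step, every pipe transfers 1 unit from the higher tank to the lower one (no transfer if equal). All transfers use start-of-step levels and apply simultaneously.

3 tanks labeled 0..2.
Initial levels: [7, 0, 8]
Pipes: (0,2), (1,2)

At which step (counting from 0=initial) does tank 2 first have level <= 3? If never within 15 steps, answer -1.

Step 1: flows [2->0,2->1] -> levels [8 1 6]
Step 2: flows [0->2,2->1] -> levels [7 2 6]
Step 3: flows [0->2,2->1] -> levels [6 3 6]
Step 4: flows [0=2,2->1] -> levels [6 4 5]
Step 5: flows [0->2,2->1] -> levels [5 5 5]
Step 6: flows [0=2,1=2] -> levels [5 5 5]
  -> stable; tank 2 stays at 5 > 3
Tank 2 never reaches <=3 within 15 steps

Answer: -1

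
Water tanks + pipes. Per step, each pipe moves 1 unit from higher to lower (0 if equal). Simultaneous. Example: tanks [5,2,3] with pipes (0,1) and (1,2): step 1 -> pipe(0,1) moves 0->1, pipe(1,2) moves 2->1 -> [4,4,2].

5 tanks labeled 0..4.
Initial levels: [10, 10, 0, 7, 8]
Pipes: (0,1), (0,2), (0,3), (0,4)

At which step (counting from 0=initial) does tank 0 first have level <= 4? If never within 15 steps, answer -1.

Step 1: flows [0=1,0->2,0->3,0->4] -> levels [7 10 1 8 9]
Step 2: flows [1->0,0->2,3->0,4->0] -> levels [9 9 2 7 8]
Step 3: flows [0=1,0->2,0->3,0->4] -> levels [6 9 3 8 9]
Step 4: flows [1->0,0->2,3->0,4->0] -> levels [8 8 4 7 8]
Step 5: flows [0=1,0->2,0->3,0=4] -> levels [6 8 5 8 8]
Step 6: flows [1->0,0->2,3->0,4->0] -> levels [8 7 6 7 7]
Step 7: flows [0->1,0->2,0->3,0->4] -> levels [4 8 7 8 8]
Tank 0 first reaches <=4 at step 7

Answer: 7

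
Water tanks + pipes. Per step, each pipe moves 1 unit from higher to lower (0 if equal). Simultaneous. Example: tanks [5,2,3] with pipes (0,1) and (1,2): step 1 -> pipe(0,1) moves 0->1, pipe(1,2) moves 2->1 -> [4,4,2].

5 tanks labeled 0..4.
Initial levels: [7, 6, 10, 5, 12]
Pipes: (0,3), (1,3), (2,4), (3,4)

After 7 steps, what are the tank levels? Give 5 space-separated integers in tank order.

Step 1: flows [0->3,1->3,4->2,4->3] -> levels [6 5 11 8 10]
Step 2: flows [3->0,3->1,2->4,4->3] -> levels [7 6 10 7 10]
Step 3: flows [0=3,3->1,2=4,4->3] -> levels [7 7 10 7 9]
Step 4: flows [0=3,1=3,2->4,4->3] -> levels [7 7 9 8 9]
Step 5: flows [3->0,3->1,2=4,4->3] -> levels [8 8 9 7 8]
Step 6: flows [0->3,1->3,2->4,4->3] -> levels [7 7 8 10 8]
Step 7: flows [3->0,3->1,2=4,3->4] -> levels [8 8 8 7 9]

Answer: 8 8 8 7 9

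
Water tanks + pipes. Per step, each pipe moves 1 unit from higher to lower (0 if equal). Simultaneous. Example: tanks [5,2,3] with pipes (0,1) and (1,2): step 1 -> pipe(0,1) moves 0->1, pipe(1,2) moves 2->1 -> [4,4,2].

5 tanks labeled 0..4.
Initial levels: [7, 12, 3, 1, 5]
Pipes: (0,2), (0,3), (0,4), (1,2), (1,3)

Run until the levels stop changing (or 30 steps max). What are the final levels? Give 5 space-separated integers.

Answer: 7 6 5 5 5

Derivation:
Step 1: flows [0->2,0->3,0->4,1->2,1->3] -> levels [4 10 5 3 6]
Step 2: flows [2->0,0->3,4->0,1->2,1->3] -> levels [5 8 5 5 5]
Step 3: flows [0=2,0=3,0=4,1->2,1->3] -> levels [5 6 6 6 5]
Step 4: flows [2->0,3->0,0=4,1=2,1=3] -> levels [7 6 5 5 5]
Step 5: flows [0->2,0->3,0->4,1->2,1->3] -> levels [4 4 7 7 6]
Step 6: flows [2->0,3->0,4->0,2->1,3->1] -> levels [7 6 5 5 5]
  -> period-2 cycle: step 6 state = step 4 state; never stabilizes
  -> state at step 30: (30-4) mod 2 = 0, same as step 4 -> [7 6 5 5 5]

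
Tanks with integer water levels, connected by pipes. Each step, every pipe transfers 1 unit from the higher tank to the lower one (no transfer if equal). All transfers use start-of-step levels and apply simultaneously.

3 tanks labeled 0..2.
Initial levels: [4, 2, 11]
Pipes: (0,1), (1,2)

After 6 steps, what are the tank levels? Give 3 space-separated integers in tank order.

Answer: 6 5 6

Derivation:
Step 1: flows [0->1,2->1] -> levels [3 4 10]
Step 2: flows [1->0,2->1] -> levels [4 4 9]
Step 3: flows [0=1,2->1] -> levels [4 5 8]
Step 4: flows [1->0,2->1] -> levels [5 5 7]
Step 5: flows [0=1,2->1] -> levels [5 6 6]
Step 6: flows [1->0,1=2] -> levels [6 5 6]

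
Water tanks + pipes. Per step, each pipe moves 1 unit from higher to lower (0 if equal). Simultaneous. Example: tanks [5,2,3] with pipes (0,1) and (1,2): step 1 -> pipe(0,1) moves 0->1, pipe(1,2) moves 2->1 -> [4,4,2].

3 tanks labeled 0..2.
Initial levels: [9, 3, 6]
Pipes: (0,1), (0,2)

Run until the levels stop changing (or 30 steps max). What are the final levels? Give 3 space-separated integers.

Answer: 6 6 6

Derivation:
Step 1: flows [0->1,0->2] -> levels [7 4 7]
Step 2: flows [0->1,0=2] -> levels [6 5 7]
Step 3: flows [0->1,2->0] -> levels [6 6 6]
Step 4: flows [0=1,0=2] -> levels [6 6 6]
  -> stable (no change)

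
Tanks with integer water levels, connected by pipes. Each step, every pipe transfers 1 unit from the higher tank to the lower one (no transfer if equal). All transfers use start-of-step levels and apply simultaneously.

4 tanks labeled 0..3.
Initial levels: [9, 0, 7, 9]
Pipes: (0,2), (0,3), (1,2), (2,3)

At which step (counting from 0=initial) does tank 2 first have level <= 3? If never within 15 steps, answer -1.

Step 1: flows [0->2,0=3,2->1,3->2] -> levels [8 1 8 8]
Step 2: flows [0=2,0=3,2->1,2=3] -> levels [8 2 7 8]
Step 3: flows [0->2,0=3,2->1,3->2] -> levels [7 3 8 7]
Step 4: flows [2->0,0=3,2->1,2->3] -> levels [8 4 5 8]
Step 5: flows [0->2,0=3,2->1,3->2] -> levels [7 5 6 7]
Step 6: flows [0->2,0=3,2->1,3->2] -> levels [6 6 7 6]
Step 7: flows [2->0,0=3,2->1,2->3] -> levels [7 7 4 7]
Step 8: flows [0->2,0=3,1->2,3->2] -> levels [6 6 7 6]
  -> period-2 cycle (repeats step 6); tank 2 never drops to <=3
Tank 2 never reaches <=3 within 15 steps

Answer: -1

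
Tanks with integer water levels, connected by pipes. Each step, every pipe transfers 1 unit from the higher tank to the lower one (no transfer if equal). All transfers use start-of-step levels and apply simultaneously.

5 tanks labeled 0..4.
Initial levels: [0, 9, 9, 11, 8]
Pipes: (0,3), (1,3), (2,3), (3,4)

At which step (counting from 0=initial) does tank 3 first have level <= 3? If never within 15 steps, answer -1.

Answer: -1

Derivation:
Step 1: flows [3->0,3->1,3->2,3->4] -> levels [1 10 10 7 9]
Step 2: flows [3->0,1->3,2->3,4->3] -> levels [2 9 9 9 8]
Step 3: flows [3->0,1=3,2=3,3->4] -> levels [3 9 9 7 9]
Step 4: flows [3->0,1->3,2->3,4->3] -> levels [4 8 8 9 8]
Step 5: flows [3->0,3->1,3->2,3->4] -> levels [5 9 9 5 9]
Step 6: flows [0=3,1->3,2->3,4->3] -> levels [5 8 8 8 8]
Step 7: flows [3->0,1=3,2=3,3=4] -> levels [6 8 8 7 8]
Step 8: flows [3->0,1->3,2->3,4->3] -> levels [7 7 7 9 7]
Step 9: flows [3->0,3->1,3->2,3->4] -> levels [8 8 8 5 8]
Step 10: flows [0->3,1->3,2->3,4->3] -> levels [7 7 7 9 7]
  -> period-2 cycle (repeats step 8); tank 3 never drops to <=3
Tank 3 never reaches <=3 within 15 steps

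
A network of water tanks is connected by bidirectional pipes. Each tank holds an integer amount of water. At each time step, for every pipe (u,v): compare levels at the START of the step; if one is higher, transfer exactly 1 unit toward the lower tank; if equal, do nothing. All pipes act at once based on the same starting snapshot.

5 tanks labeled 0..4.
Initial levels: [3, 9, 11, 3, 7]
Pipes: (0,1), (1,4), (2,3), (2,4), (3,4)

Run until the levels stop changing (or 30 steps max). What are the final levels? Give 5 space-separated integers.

Answer: 6 7 7 7 6

Derivation:
Step 1: flows [1->0,1->4,2->3,2->4,4->3] -> levels [4 7 9 5 8]
Step 2: flows [1->0,4->1,2->3,2->4,4->3] -> levels [5 7 7 7 7]
Step 3: flows [1->0,1=4,2=3,2=4,3=4] -> levels [6 6 7 7 7]
Step 4: flows [0=1,4->1,2=3,2=4,3=4] -> levels [6 7 7 7 6]
Step 5: flows [1->0,1->4,2=3,2->4,3->4] -> levels [7 5 6 6 9]
Step 6: flows [0->1,4->1,2=3,4->2,4->3] -> levels [6 7 7 7 6]
  -> period-2 cycle: step 6 state = step 4 state; never stabilizes
  -> state at step 30: (30-4) mod 2 = 0, same as step 4 -> [6 7 7 7 6]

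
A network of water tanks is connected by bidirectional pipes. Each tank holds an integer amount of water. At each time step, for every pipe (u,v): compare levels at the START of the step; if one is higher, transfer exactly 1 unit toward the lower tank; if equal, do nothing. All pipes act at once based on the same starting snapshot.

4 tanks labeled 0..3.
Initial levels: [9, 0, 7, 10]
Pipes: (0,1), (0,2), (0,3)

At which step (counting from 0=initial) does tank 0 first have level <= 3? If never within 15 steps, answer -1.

Answer: -1

Derivation:
Step 1: flows [0->1,0->2,3->0] -> levels [8 1 8 9]
Step 2: flows [0->1,0=2,3->0] -> levels [8 2 8 8]
Step 3: flows [0->1,0=2,0=3] -> levels [7 3 8 8]
Step 4: flows [0->1,2->0,3->0] -> levels [8 4 7 7]
Step 5: flows [0->1,0->2,0->3] -> levels [5 5 8 8]
Step 6: flows [0=1,2->0,3->0] -> levels [7 5 7 7]
Step 7: flows [0->1,0=2,0=3] -> levels [6 6 7 7]
Step 8: flows [0=1,2->0,3->0] -> levels [8 6 6 6]
Step 9: flows [0->1,0->2,0->3] -> levels [5 7 7 7]
Step 10: flows [1->0,2->0,3->0] -> levels [8 6 6 6]
  -> period-2 cycle (repeats step 8); tank 0 never drops to <=3
Tank 0 never reaches <=3 within 15 steps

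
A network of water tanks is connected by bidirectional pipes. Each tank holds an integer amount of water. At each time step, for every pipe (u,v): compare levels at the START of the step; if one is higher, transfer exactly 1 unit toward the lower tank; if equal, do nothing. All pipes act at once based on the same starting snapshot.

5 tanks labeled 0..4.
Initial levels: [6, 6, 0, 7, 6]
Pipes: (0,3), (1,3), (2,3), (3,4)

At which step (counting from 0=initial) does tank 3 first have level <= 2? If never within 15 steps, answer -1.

Answer: -1

Derivation:
Step 1: flows [3->0,3->1,3->2,3->4] -> levels [7 7 1 3 7]
Step 2: flows [0->3,1->3,3->2,4->3] -> levels [6 6 2 5 6]
Step 3: flows [0->3,1->3,3->2,4->3] -> levels [5 5 3 7 5]
Step 4: flows [3->0,3->1,3->2,3->4] -> levels [6 6 4 3 6]
Step 5: flows [0->3,1->3,2->3,4->3] -> levels [5 5 3 7 5]
  -> period-2 cycle (repeats step 3); tank 3 never drops to <=2
Tank 3 never reaches <=2 within 15 steps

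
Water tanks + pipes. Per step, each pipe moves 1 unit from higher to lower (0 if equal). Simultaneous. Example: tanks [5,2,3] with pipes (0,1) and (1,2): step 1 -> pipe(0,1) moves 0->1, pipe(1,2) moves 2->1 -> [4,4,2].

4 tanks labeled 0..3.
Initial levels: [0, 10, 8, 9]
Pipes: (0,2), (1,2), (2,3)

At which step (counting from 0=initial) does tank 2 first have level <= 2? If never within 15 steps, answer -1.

Step 1: flows [2->0,1->2,3->2] -> levels [1 9 9 8]
Step 2: flows [2->0,1=2,2->3] -> levels [2 9 7 9]
Step 3: flows [2->0,1->2,3->2] -> levels [3 8 8 8]
Step 4: flows [2->0,1=2,2=3] -> levels [4 8 7 8]
Step 5: flows [2->0,1->2,3->2] -> levels [5 7 8 7]
Step 6: flows [2->0,2->1,2->3] -> levels [6 8 5 8]
Step 7: flows [0->2,1->2,3->2] -> levels [5 7 8 7]
  -> period-2 cycle (repeats step 5); tank 2 never drops to <=2
Tank 2 never reaches <=2 within 15 steps

Answer: -1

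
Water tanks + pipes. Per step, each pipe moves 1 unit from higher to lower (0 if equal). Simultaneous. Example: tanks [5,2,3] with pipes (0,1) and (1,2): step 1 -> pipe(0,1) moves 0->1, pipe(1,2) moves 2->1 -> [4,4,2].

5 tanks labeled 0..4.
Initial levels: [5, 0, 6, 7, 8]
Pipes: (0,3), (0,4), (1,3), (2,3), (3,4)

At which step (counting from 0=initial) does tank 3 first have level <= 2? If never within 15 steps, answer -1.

Step 1: flows [3->0,4->0,3->1,3->2,4->3] -> levels [7 1 7 5 6]
Step 2: flows [0->3,0->4,3->1,2->3,4->3] -> levels [5 2 6 7 6]
Step 3: flows [3->0,4->0,3->1,3->2,3->4] -> levels [7 3 7 3 6]
Step 4: flows [0->3,0->4,1=3,2->3,4->3] -> levels [5 3 6 6 6]
Step 5: flows [3->0,4->0,3->1,2=3,3=4] -> levels [7 4 6 4 5]
Step 6: flows [0->3,0->4,1=3,2->3,4->3] -> levels [5 4 5 7 5]
Step 7: flows [3->0,0=4,3->1,3->2,3->4] -> levels [6 5 6 3 6]
Step 8: flows [0->3,0=4,1->3,2->3,4->3] -> levels [5 4 5 7 5]
  -> period-2 cycle (repeats step 6); tank 3 never drops to <=2
Tank 3 never reaches <=2 within 15 steps

Answer: -1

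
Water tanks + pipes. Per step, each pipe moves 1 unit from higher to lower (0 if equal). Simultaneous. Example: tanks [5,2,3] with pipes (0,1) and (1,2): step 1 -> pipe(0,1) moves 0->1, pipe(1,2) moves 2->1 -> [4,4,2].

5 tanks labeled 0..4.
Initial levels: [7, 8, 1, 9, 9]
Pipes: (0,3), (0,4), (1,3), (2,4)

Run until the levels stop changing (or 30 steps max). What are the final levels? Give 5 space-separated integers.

Answer: 6 7 5 9 7

Derivation:
Step 1: flows [3->0,4->0,3->1,4->2] -> levels [9 9 2 7 7]
Step 2: flows [0->3,0->4,1->3,4->2] -> levels [7 8 3 9 7]
Step 3: flows [3->0,0=4,3->1,4->2] -> levels [8 9 4 7 6]
Step 4: flows [0->3,0->4,1->3,4->2] -> levels [6 8 5 9 6]
Step 5: flows [3->0,0=4,3->1,4->2] -> levels [7 9 6 7 5]
Step 6: flows [0=3,0->4,1->3,2->4] -> levels [6 8 5 8 7]
Step 7: flows [3->0,4->0,1=3,4->2] -> levels [8 8 6 7 5]
Step 8: flows [0->3,0->4,1->3,2->4] -> levels [6 7 5 9 7]
Step 9: flows [3->0,4->0,3->1,4->2] -> levels [8 8 6 7 5]
  -> period-2 cycle: step 9 state = step 7 state; never stabilizes
  -> state at step 30: (30-7) mod 2 = 1, same as step 8 -> [6 7 5 9 7]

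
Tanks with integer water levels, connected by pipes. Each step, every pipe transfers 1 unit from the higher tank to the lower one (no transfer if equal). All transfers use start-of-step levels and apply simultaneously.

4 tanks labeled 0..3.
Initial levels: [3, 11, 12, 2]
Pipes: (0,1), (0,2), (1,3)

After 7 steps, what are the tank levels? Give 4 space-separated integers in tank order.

Step 1: flows [1->0,2->0,1->3] -> levels [5 9 11 3]
Step 2: flows [1->0,2->0,1->3] -> levels [7 7 10 4]
Step 3: flows [0=1,2->0,1->3] -> levels [8 6 9 5]
Step 4: flows [0->1,2->0,1->3] -> levels [8 6 8 6]
Step 5: flows [0->1,0=2,1=3] -> levels [7 7 8 6]
Step 6: flows [0=1,2->0,1->3] -> levels [8 6 7 7]
Step 7: flows [0->1,0->2,3->1] -> levels [6 8 8 6]

Answer: 6 8 8 6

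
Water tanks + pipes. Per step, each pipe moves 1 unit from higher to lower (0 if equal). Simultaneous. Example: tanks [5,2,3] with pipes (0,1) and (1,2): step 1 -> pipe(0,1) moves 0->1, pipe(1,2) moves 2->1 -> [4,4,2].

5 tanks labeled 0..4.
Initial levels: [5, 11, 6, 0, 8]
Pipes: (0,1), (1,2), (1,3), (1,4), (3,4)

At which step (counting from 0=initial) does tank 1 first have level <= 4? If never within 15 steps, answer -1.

Step 1: flows [1->0,1->2,1->3,1->4,4->3] -> levels [6 7 7 2 8]
Step 2: flows [1->0,1=2,1->3,4->1,4->3] -> levels [7 6 7 4 6]
Step 3: flows [0->1,2->1,1->3,1=4,4->3] -> levels [6 7 6 6 5]
Step 4: flows [1->0,1->2,1->3,1->4,3->4] -> levels [7 3 7 6 7]
Tank 1 first reaches <=4 at step 4

Answer: 4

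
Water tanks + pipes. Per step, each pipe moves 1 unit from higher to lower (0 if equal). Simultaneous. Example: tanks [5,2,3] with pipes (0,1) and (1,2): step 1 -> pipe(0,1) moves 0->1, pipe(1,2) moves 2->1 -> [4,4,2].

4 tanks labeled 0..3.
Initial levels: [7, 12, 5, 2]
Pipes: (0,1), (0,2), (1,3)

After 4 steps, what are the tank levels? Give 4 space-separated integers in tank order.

Step 1: flows [1->0,0->2,1->3] -> levels [7 10 6 3]
Step 2: flows [1->0,0->2,1->3] -> levels [7 8 7 4]
Step 3: flows [1->0,0=2,1->3] -> levels [8 6 7 5]
Step 4: flows [0->1,0->2,1->3] -> levels [6 6 8 6]

Answer: 6 6 8 6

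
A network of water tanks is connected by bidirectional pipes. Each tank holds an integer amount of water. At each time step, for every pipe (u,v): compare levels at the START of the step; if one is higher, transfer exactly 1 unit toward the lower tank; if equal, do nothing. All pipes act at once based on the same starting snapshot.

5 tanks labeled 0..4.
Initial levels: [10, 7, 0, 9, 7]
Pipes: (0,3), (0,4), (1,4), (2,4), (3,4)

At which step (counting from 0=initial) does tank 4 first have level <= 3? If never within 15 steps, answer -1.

Step 1: flows [0->3,0->4,1=4,4->2,3->4] -> levels [8 7 1 9 8]
Step 2: flows [3->0,0=4,4->1,4->2,3->4] -> levels [9 8 2 7 7]
Step 3: flows [0->3,0->4,1->4,4->2,3=4] -> levels [7 7 3 8 8]
Step 4: flows [3->0,4->0,4->1,4->2,3=4] -> levels [9 8 4 7 5]
Step 5: flows [0->3,0->4,1->4,4->2,3->4] -> levels [7 7 5 7 7]
Step 6: flows [0=3,0=4,1=4,4->2,3=4] -> levels [7 7 6 7 6]
Step 7: flows [0=3,0->4,1->4,2=4,3->4] -> levels [6 6 6 6 9]
Step 8: flows [0=3,4->0,4->1,4->2,4->3] -> levels [7 7 7 7 5]
Step 9: flows [0=3,0->4,1->4,2->4,3->4] -> levels [6 6 6 6 9]
  -> period-2 cycle (repeats step 7); tank 4 never drops to <=3
Tank 4 never reaches <=3 within 15 steps

Answer: -1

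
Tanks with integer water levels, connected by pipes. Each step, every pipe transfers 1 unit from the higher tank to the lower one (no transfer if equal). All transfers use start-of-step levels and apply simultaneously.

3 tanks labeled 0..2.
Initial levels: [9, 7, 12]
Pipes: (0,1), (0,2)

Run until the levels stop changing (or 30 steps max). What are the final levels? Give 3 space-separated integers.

Answer: 8 10 10

Derivation:
Step 1: flows [0->1,2->0] -> levels [9 8 11]
Step 2: flows [0->1,2->0] -> levels [9 9 10]
Step 3: flows [0=1,2->0] -> levels [10 9 9]
Step 4: flows [0->1,0->2] -> levels [8 10 10]
Step 5: flows [1->0,2->0] -> levels [10 9 9]
  -> period-2 cycle: step 5 state = step 3 state; never stabilizes
  -> state at step 30: (30-3) mod 2 = 1, same as step 4 -> [8 10 10]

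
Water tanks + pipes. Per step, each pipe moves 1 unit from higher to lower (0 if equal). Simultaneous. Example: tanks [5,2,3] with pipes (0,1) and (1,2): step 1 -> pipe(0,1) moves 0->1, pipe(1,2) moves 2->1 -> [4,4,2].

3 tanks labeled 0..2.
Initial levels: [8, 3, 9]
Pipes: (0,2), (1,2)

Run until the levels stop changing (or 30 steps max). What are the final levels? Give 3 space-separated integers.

Answer: 7 7 6

Derivation:
Step 1: flows [2->0,2->1] -> levels [9 4 7]
Step 2: flows [0->2,2->1] -> levels [8 5 7]
Step 3: flows [0->2,2->1] -> levels [7 6 7]
Step 4: flows [0=2,2->1] -> levels [7 7 6]
Step 5: flows [0->2,1->2] -> levels [6 6 8]
Step 6: flows [2->0,2->1] -> levels [7 7 6]
  -> period-2 cycle: step 6 state = step 4 state; never stabilizes
  -> state at step 30: (30-4) mod 2 = 0, same as step 4 -> [7 7 6]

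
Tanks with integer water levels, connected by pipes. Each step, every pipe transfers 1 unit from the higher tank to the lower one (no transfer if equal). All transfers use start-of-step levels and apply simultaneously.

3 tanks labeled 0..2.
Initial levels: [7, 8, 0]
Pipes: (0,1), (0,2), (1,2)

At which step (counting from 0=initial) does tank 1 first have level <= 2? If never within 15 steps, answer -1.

Step 1: flows [1->0,0->2,1->2] -> levels [7 6 2]
Step 2: flows [0->1,0->2,1->2] -> levels [5 6 4]
Step 3: flows [1->0,0->2,1->2] -> levels [5 4 6]
Step 4: flows [0->1,2->0,2->1] -> levels [5 6 4]
  -> period-2 cycle (repeats step 2); tank 1 never drops to <=2
Tank 1 never reaches <=2 within 15 steps

Answer: -1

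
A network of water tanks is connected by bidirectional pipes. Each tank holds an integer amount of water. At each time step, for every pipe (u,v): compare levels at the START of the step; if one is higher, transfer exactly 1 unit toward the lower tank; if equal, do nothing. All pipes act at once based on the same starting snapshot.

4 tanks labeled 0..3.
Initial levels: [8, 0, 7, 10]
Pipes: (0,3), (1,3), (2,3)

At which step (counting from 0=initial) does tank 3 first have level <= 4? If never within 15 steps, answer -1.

Answer: 7

Derivation:
Step 1: flows [3->0,3->1,3->2] -> levels [9 1 8 7]
Step 2: flows [0->3,3->1,2->3] -> levels [8 2 7 8]
Step 3: flows [0=3,3->1,3->2] -> levels [8 3 8 6]
Step 4: flows [0->3,3->1,2->3] -> levels [7 4 7 7]
Step 5: flows [0=3,3->1,2=3] -> levels [7 5 7 6]
Step 6: flows [0->3,3->1,2->3] -> levels [6 6 6 7]
Step 7: flows [3->0,3->1,3->2] -> levels [7 7 7 4]
Tank 3 first reaches <=4 at step 7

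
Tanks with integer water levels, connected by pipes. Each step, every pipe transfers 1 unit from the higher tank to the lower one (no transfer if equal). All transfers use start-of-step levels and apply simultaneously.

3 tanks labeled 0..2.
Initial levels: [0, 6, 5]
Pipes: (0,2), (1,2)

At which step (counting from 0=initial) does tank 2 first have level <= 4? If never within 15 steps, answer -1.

Step 1: flows [2->0,1->2] -> levels [1 5 5]
Step 2: flows [2->0,1=2] -> levels [2 5 4]
Tank 2 first reaches <=4 at step 2

Answer: 2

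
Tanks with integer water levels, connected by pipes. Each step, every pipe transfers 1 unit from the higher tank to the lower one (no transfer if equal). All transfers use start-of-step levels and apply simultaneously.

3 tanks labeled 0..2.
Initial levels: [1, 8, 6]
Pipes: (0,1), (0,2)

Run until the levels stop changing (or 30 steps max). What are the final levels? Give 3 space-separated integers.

Answer: 5 5 5

Derivation:
Step 1: flows [1->0,2->0] -> levels [3 7 5]
Step 2: flows [1->0,2->0] -> levels [5 6 4]
Step 3: flows [1->0,0->2] -> levels [5 5 5]
Step 4: flows [0=1,0=2] -> levels [5 5 5]
  -> stable (no change)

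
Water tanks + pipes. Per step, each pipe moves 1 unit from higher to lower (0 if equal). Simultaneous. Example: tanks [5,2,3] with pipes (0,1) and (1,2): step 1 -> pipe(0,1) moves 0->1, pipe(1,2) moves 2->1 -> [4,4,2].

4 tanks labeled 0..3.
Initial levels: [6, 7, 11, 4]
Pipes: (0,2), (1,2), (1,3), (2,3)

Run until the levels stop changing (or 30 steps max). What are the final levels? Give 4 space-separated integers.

Answer: 8 7 5 8

Derivation:
Step 1: flows [2->0,2->1,1->3,2->3] -> levels [7 7 8 6]
Step 2: flows [2->0,2->1,1->3,2->3] -> levels [8 7 5 8]
Step 3: flows [0->2,1->2,3->1,3->2] -> levels [7 7 8 6]
  -> period-2 cycle: step 3 state = step 1 state; never stabilizes
  -> state at step 30: (30-1) mod 2 = 1, same as step 2 -> [8 7 5 8]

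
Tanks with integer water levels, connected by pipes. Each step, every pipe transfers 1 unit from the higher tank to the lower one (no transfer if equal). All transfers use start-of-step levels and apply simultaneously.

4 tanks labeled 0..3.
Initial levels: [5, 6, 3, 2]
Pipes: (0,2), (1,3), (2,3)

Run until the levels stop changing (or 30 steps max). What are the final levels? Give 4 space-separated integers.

Answer: 3 5 5 3

Derivation:
Step 1: flows [0->2,1->3,2->3] -> levels [4 5 3 4]
Step 2: flows [0->2,1->3,3->2] -> levels [3 4 5 4]
Step 3: flows [2->0,1=3,2->3] -> levels [4 4 3 5]
Step 4: flows [0->2,3->1,3->2] -> levels [3 5 5 3]
Step 5: flows [2->0,1->3,2->3] -> levels [4 4 3 5]
  -> period-2 cycle: step 5 state = step 3 state; never stabilizes
  -> state at step 30: (30-3) mod 2 = 1, same as step 4 -> [3 5 5 3]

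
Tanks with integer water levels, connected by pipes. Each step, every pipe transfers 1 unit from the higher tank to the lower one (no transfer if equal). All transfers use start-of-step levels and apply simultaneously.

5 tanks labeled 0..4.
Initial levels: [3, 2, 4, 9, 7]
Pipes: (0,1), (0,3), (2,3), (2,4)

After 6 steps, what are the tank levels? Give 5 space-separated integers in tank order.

Step 1: flows [0->1,3->0,3->2,4->2] -> levels [3 3 6 7 6]
Step 2: flows [0=1,3->0,3->2,2=4] -> levels [4 3 7 5 6]
Step 3: flows [0->1,3->0,2->3,2->4] -> levels [4 4 5 5 7]
Step 4: flows [0=1,3->0,2=3,4->2] -> levels [5 4 6 4 6]
Step 5: flows [0->1,0->3,2->3,2=4] -> levels [3 5 5 6 6]
Step 6: flows [1->0,3->0,3->2,4->2] -> levels [5 4 7 4 5]

Answer: 5 4 7 4 5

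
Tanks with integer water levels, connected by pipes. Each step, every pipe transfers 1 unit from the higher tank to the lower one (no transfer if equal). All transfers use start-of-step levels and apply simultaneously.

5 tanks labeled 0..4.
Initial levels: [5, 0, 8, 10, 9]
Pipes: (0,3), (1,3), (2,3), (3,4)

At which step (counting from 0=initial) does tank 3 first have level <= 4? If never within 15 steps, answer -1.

Answer: 7

Derivation:
Step 1: flows [3->0,3->1,3->2,3->4] -> levels [6 1 9 6 10]
Step 2: flows [0=3,3->1,2->3,4->3] -> levels [6 2 8 7 9]
Step 3: flows [3->0,3->1,2->3,4->3] -> levels [7 3 7 7 8]
Step 4: flows [0=3,3->1,2=3,4->3] -> levels [7 4 7 7 7]
Step 5: flows [0=3,3->1,2=3,3=4] -> levels [7 5 7 6 7]
Step 6: flows [0->3,3->1,2->3,4->3] -> levels [6 6 6 8 6]
Step 7: flows [3->0,3->1,3->2,3->4] -> levels [7 7 7 4 7]
Tank 3 first reaches <=4 at step 7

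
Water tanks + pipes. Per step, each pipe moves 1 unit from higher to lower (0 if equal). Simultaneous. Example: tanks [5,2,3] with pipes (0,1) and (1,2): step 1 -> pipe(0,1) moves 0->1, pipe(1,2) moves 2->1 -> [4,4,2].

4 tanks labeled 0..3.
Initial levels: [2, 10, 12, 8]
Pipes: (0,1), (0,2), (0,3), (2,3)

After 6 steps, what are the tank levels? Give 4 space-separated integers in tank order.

Step 1: flows [1->0,2->0,3->0,2->3] -> levels [5 9 10 8]
Step 2: flows [1->0,2->0,3->0,2->3] -> levels [8 8 8 8]
Step 3: flows [0=1,0=2,0=3,2=3] -> levels [8 8 8 8]
  -> stable; steps 4..6 unchanged -> [8 8 8 8]

Answer: 8 8 8 8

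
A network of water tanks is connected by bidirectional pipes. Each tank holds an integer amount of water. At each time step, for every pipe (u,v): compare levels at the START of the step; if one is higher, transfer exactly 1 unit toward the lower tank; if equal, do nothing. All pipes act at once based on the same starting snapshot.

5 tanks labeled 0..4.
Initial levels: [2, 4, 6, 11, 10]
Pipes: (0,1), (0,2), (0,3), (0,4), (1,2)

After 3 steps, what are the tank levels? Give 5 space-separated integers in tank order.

Answer: 6 6 6 8 7

Derivation:
Step 1: flows [1->0,2->0,3->0,4->0,2->1] -> levels [6 4 4 10 9]
Step 2: flows [0->1,0->2,3->0,4->0,1=2] -> levels [6 5 5 9 8]
Step 3: flows [0->1,0->2,3->0,4->0,1=2] -> levels [6 6 6 8 7]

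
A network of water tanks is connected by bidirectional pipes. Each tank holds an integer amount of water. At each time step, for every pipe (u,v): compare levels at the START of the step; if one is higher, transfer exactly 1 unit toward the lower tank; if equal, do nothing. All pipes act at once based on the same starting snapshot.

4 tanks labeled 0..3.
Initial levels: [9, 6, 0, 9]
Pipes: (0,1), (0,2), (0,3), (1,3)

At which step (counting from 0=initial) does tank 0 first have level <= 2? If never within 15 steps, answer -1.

Step 1: flows [0->1,0->2,0=3,3->1] -> levels [7 8 1 8]
Step 2: flows [1->0,0->2,3->0,1=3] -> levels [8 7 2 7]
Step 3: flows [0->1,0->2,0->3,1=3] -> levels [5 8 3 8]
Step 4: flows [1->0,0->2,3->0,1=3] -> levels [6 7 4 7]
Step 5: flows [1->0,0->2,3->0,1=3] -> levels [7 6 5 6]
Step 6: flows [0->1,0->2,0->3,1=3] -> levels [4 7 6 7]
Step 7: flows [1->0,2->0,3->0,1=3] -> levels [7 6 5 6]
  -> period-2 cycle (repeats step 5); tank 0 never drops to <=2
Tank 0 never reaches <=2 within 15 steps

Answer: -1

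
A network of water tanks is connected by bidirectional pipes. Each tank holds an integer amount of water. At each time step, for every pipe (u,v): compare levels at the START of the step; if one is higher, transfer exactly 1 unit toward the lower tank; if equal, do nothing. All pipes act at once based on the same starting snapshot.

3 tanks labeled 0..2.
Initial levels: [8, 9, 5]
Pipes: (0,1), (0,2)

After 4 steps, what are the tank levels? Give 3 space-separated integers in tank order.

Answer: 6 8 8

Derivation:
Step 1: flows [1->0,0->2] -> levels [8 8 6]
Step 2: flows [0=1,0->2] -> levels [7 8 7]
Step 3: flows [1->0,0=2] -> levels [8 7 7]
Step 4: flows [0->1,0->2] -> levels [6 8 8]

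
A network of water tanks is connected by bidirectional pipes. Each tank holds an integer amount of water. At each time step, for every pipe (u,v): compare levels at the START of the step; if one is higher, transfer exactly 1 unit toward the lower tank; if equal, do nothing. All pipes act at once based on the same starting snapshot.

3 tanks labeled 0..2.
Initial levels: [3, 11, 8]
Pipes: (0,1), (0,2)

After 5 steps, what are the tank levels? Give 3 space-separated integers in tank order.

Step 1: flows [1->0,2->0] -> levels [5 10 7]
Step 2: flows [1->0,2->0] -> levels [7 9 6]
Step 3: flows [1->0,0->2] -> levels [7 8 7]
Step 4: flows [1->0,0=2] -> levels [8 7 7]
Step 5: flows [0->1,0->2] -> levels [6 8 8]

Answer: 6 8 8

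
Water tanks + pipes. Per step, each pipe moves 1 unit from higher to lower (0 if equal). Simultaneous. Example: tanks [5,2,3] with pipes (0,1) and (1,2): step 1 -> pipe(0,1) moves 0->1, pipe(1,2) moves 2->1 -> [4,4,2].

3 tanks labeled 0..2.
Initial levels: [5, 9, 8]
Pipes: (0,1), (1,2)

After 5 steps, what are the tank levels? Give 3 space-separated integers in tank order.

Step 1: flows [1->0,1->2] -> levels [6 7 9]
Step 2: flows [1->0,2->1] -> levels [7 7 8]
Step 3: flows [0=1,2->1] -> levels [7 8 7]
Step 4: flows [1->0,1->2] -> levels [8 6 8]
Step 5: flows [0->1,2->1] -> levels [7 8 7]

Answer: 7 8 7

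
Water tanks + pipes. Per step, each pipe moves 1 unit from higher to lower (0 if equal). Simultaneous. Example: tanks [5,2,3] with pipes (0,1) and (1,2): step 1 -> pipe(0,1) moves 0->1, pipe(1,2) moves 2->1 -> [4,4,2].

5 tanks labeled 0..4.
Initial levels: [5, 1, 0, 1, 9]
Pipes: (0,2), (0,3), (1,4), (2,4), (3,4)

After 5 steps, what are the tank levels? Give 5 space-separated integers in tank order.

Step 1: flows [0->2,0->3,4->1,4->2,4->3] -> levels [3 2 2 3 6]
Step 2: flows [0->2,0=3,4->1,4->2,4->3] -> levels [2 3 4 4 3]
Step 3: flows [2->0,3->0,1=4,2->4,3->4] -> levels [4 3 2 2 5]
Step 4: flows [0->2,0->3,4->1,4->2,4->3] -> levels [2 4 4 4 2]
Step 5: flows [2->0,3->0,1->4,2->4,3->4] -> levels [4 3 2 2 5]

Answer: 4 3 2 2 5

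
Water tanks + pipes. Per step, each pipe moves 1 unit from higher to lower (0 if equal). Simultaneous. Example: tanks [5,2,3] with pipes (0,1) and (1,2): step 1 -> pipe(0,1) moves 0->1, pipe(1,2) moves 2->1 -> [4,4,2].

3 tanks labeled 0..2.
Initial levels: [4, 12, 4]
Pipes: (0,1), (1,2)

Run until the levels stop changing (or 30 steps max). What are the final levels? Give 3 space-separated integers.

Answer: 6 8 6

Derivation:
Step 1: flows [1->0,1->2] -> levels [5 10 5]
Step 2: flows [1->0,1->2] -> levels [6 8 6]
Step 3: flows [1->0,1->2] -> levels [7 6 7]
Step 4: flows [0->1,2->1] -> levels [6 8 6]
  -> period-2 cycle: step 4 state = step 2 state; never stabilizes
  -> state at step 30: (30-2) mod 2 = 0, same as step 2 -> [6 8 6]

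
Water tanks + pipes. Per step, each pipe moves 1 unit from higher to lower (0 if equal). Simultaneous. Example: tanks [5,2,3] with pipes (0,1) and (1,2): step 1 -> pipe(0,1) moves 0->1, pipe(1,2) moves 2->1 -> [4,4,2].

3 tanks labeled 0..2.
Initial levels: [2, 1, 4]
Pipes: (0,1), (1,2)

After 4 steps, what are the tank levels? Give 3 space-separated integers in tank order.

Step 1: flows [0->1,2->1] -> levels [1 3 3]
Step 2: flows [1->0,1=2] -> levels [2 2 3]
Step 3: flows [0=1,2->1] -> levels [2 3 2]
Step 4: flows [1->0,1->2] -> levels [3 1 3]

Answer: 3 1 3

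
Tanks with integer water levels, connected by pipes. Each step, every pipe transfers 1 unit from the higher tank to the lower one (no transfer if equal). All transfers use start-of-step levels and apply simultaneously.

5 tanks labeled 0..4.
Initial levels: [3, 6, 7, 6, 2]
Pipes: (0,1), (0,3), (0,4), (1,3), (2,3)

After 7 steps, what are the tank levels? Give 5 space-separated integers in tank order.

Step 1: flows [1->0,3->0,0->4,1=3,2->3] -> levels [4 5 6 6 3]
Step 2: flows [1->0,3->0,0->4,3->1,2=3] -> levels [5 5 6 4 4]
Step 3: flows [0=1,0->3,0->4,1->3,2->3] -> levels [3 4 5 7 5]
Step 4: flows [1->0,3->0,4->0,3->1,3->2] -> levels [6 4 6 4 4]
Step 5: flows [0->1,0->3,0->4,1=3,2->3] -> levels [3 5 5 6 5]
Step 6: flows [1->0,3->0,4->0,3->1,3->2] -> levels [6 5 6 3 4]
Step 7: flows [0->1,0->3,0->4,1->3,2->3] -> levels [3 5 5 6 5]

Answer: 3 5 5 6 5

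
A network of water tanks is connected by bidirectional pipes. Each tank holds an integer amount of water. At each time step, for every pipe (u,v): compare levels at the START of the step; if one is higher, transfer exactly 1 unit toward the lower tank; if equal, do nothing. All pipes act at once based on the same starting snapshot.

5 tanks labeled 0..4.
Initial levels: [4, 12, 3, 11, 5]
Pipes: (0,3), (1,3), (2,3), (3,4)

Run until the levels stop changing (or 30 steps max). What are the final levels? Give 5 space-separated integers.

Step 1: flows [3->0,1->3,3->2,3->4] -> levels [5 11 4 9 6]
Step 2: flows [3->0,1->3,3->2,3->4] -> levels [6 10 5 7 7]
Step 3: flows [3->0,1->3,3->2,3=4] -> levels [7 9 6 6 7]
Step 4: flows [0->3,1->3,2=3,4->3] -> levels [6 8 6 9 6]
Step 5: flows [3->0,3->1,3->2,3->4] -> levels [7 9 7 5 7]
Step 6: flows [0->3,1->3,2->3,4->3] -> levels [6 8 6 9 6]
  -> period-2 cycle: step 6 state = step 4 state; never stabilizes
  -> state at step 30: (30-4) mod 2 = 0, same as step 4 -> [6 8 6 9 6]

Answer: 6 8 6 9 6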